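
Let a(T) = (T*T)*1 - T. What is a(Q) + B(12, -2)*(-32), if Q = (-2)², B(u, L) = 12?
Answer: -372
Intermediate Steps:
Q = 4
a(T) = T² - T (a(T) = T²*1 - T = T² - T)
a(Q) + B(12, -2)*(-32) = 4*(-1 + 4) + 12*(-32) = 4*3 - 384 = 12 - 384 = -372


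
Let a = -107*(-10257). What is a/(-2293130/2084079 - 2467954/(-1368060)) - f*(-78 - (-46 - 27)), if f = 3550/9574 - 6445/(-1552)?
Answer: 1291553476684514471899705/828080163577759888 ≈ 1.5597e+6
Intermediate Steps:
a = 1097499
f = 33607015/7429424 (f = 3550*(1/9574) - 6445*(-1/1552) = 1775/4787 + 6445/1552 = 33607015/7429424 ≈ 4.5235)
a/(-2293130/2084079 - 2467954/(-1368060)) - f*(-78 - (-46 - 27)) = 1097499/(-2293130/2084079 - 2467954/(-1368060)) - 33607015*(-78 - (-46 - 27))/7429424 = 1097499/(-2293130*1/2084079 - 2467954*(-1/1368060)) - 33607015*(-78 - 1*(-73))/7429424 = 1097499/(-2293130/2084079 + 1233977/684030) - 33607015*(-78 + 73)/7429424 = 1097499/(111459537587/158396950930) - 33607015*(-5)/7429424 = 1097499*(158396950930/111459537587) - 1*(-168035075/7429424) = 173840495248724070/111459537587 + 168035075/7429424 = 1291553476684514471899705/828080163577759888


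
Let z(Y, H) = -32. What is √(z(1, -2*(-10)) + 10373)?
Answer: 3*√1149 ≈ 101.69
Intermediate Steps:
√(z(1, -2*(-10)) + 10373) = √(-32 + 10373) = √10341 = 3*√1149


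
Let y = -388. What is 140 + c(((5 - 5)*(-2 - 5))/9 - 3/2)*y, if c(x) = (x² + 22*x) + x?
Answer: 12653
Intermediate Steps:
c(x) = x² + 23*x
140 + c(((5 - 5)*(-2 - 5))/9 - 3/2)*y = 140 + ((((5 - 5)*(-2 - 5))/9 - 3/2)*(23 + (((5 - 5)*(-2 - 5))/9 - 3/2)))*(-388) = 140 + (((0*(-7))*(⅑) - 3*½)*(23 + ((0*(-7))*(⅑) - 3*½)))*(-388) = 140 + ((0*(⅑) - 3/2)*(23 + (0*(⅑) - 3/2)))*(-388) = 140 + ((0 - 3/2)*(23 + (0 - 3/2)))*(-388) = 140 - 3*(23 - 3/2)/2*(-388) = 140 - 3/2*43/2*(-388) = 140 - 129/4*(-388) = 140 + 12513 = 12653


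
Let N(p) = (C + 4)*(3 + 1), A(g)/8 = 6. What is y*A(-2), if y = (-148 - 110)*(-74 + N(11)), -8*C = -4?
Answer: 693504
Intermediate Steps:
C = 1/2 (C = -1/8*(-4) = 1/2 ≈ 0.50000)
A(g) = 48 (A(g) = 8*6 = 48)
N(p) = 18 (N(p) = (1/2 + 4)*(3 + 1) = (9/2)*4 = 18)
y = 14448 (y = (-148 - 110)*(-74 + 18) = -258*(-56) = 14448)
y*A(-2) = 14448*48 = 693504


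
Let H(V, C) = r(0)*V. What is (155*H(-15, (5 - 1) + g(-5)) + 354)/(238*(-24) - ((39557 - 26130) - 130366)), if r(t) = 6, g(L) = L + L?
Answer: -13596/111227 ≈ -0.12224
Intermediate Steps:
g(L) = 2*L
H(V, C) = 6*V
(155*H(-15, (5 - 1) + g(-5)) + 354)/(238*(-24) - ((39557 - 26130) - 130366)) = (155*(6*(-15)) + 354)/(238*(-24) - ((39557 - 26130) - 130366)) = (155*(-90) + 354)/(-5712 - (13427 - 130366)) = (-13950 + 354)/(-5712 - 1*(-116939)) = -13596/(-5712 + 116939) = -13596/111227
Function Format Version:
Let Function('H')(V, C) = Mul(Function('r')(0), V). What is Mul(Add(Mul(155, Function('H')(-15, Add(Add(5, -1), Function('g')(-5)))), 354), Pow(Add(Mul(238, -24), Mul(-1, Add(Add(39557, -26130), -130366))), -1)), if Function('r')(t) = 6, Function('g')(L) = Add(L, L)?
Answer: Rational(-13596, 111227) ≈ -0.12224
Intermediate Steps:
Function('g')(L) = Mul(2, L)
Function('H')(V, C) = Mul(6, V)
Mul(Add(Mul(155, Function('H')(-15, Add(Add(5, -1), Function('g')(-5)))), 354), Pow(Add(Mul(238, -24), Mul(-1, Add(Add(39557, -26130), -130366))), -1)) = Mul(Add(Mul(155, Mul(6, -15)), 354), Pow(Add(Mul(238, -24), Mul(-1, Add(Add(39557, -26130), -130366))), -1)) = Mul(Add(Mul(155, -90), 354), Pow(Add(-5712, Mul(-1, Add(13427, -130366))), -1)) = Mul(Add(-13950, 354), Pow(Add(-5712, Mul(-1, -116939)), -1)) = Mul(-13596, Pow(Add(-5712, 116939), -1)) = Mul(-13596, Pow(111227, -1)) = Mul(-13596, Rational(1, 111227)) = Rational(-13596, 111227)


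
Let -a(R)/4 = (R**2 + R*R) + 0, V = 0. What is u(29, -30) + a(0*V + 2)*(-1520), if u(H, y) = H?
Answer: 48669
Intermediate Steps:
a(R) = -8*R**2 (a(R) = -4*((R**2 + R*R) + 0) = -4*((R**2 + R**2) + 0) = -4*(2*R**2 + 0) = -8*R**2)
u(29, -30) + a(0*V + 2)*(-1520) = 29 - 8*(0*0 + 2)**2*(-1520) = 29 - 8*(0 + 2)**2*(-1520) = 29 - 8*2**2*(-1520) = 29 - 8*4*(-1520) = 29 - 32*(-1520) = 29 + 48640 = 48669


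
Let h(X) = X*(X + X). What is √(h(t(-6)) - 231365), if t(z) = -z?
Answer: I*√231293 ≈ 480.93*I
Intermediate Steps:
h(X) = 2*X² (h(X) = X*(2*X) = 2*X²)
√(h(t(-6)) - 231365) = √(2*(-1*(-6))² - 231365) = √(2*6² - 231365) = √(2*36 - 231365) = √(72 - 231365) = √(-231293) = I*√231293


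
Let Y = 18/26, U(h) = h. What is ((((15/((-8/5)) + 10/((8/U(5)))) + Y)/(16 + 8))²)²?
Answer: 4097152081/38813099360256 ≈ 0.00010556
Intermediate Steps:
Y = 9/13 (Y = 18*(1/26) = 9/13 ≈ 0.69231)
((((15/((-8/5)) + 10/((8/U(5)))) + Y)/(16 + 8))²)² = ((((15/((-8/5)) + 10/((8/5))) + 9/13)/(16 + 8))²)² = ((((15/((-8*⅕)) + 10/((8*(⅕)))) + 9/13)/24)²)² = ((((15/(-8/5) + 10/(8/5)) + 9/13)*(1/24))²)² = ((((15*(-5/8) + 10*(5/8)) + 9/13)*(1/24))²)² = ((((-75/8 + 25/4) + 9/13)*(1/24))²)² = (((-25/8 + 9/13)*(1/24))²)² = ((-253/104*1/24)²)² = ((-253/2496)²)² = (64009/6230016)² = 4097152081/38813099360256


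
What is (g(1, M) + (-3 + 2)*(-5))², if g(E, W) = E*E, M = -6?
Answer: 36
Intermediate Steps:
g(E, W) = E²
(g(1, M) + (-3 + 2)*(-5))² = (1² + (-3 + 2)*(-5))² = (1 - 1*(-5))² = (1 + 5)² = 6² = 36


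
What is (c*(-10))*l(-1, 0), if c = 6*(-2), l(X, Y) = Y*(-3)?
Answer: 0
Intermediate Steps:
l(X, Y) = -3*Y
c = -12
(c*(-10))*l(-1, 0) = (-12*(-10))*(-3*0) = 120*0 = 0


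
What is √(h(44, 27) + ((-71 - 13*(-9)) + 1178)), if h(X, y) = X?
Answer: 2*√317 ≈ 35.609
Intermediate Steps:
√(h(44, 27) + ((-71 - 13*(-9)) + 1178)) = √(44 + ((-71 - 13*(-9)) + 1178)) = √(44 + ((-71 + 117) + 1178)) = √(44 + (46 + 1178)) = √(44 + 1224) = √1268 = 2*√317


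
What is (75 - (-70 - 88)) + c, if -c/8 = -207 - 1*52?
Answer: 2305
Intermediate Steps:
c = 2072 (c = -8*(-207 - 1*52) = -8*(-207 - 52) = -8*(-259) = 2072)
(75 - (-70 - 88)) + c = (75 - (-70 - 88)) + 2072 = (75 - 1*(-158)) + 2072 = (75 + 158) + 2072 = 233 + 2072 = 2305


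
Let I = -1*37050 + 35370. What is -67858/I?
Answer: 4847/120 ≈ 40.392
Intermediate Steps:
I = -1680 (I = -37050 + 35370 = -1680)
-67858/I = -67858/(-1680) = -67858*(-1/1680) = 4847/120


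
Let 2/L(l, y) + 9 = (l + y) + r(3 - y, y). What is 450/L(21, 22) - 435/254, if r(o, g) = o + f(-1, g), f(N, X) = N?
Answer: 799665/254 ≈ 3148.3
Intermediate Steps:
r(o, g) = -1 + o (r(o, g) = o - 1 = -1 + o)
L(l, y) = 2/(-7 + l) (L(l, y) = 2/(-9 + ((l + y) + (-1 + (3 - y)))) = 2/(-9 + ((l + y) + (2 - y))) = 2/(-9 + (2 + l)) = 2/(-7 + l))
450/L(21, 22) - 435/254 = 450/((2/(-7 + 21))) - 435/254 = 450/((2/14)) - 435*1/254 = 450/((2*(1/14))) - 435/254 = 450/(1/7) - 435/254 = 450*7 - 435/254 = 3150 - 435/254 = 799665/254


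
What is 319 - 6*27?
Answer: 157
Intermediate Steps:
319 - 6*27 = 319 - 1*162 = 319 - 162 = 157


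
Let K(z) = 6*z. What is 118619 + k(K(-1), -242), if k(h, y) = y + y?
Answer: 118135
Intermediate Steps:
k(h, y) = 2*y
118619 + k(K(-1), -242) = 118619 + 2*(-242) = 118619 - 484 = 118135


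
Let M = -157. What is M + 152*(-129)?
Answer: -19765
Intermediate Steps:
M + 152*(-129) = -157 + 152*(-129) = -157 - 19608 = -19765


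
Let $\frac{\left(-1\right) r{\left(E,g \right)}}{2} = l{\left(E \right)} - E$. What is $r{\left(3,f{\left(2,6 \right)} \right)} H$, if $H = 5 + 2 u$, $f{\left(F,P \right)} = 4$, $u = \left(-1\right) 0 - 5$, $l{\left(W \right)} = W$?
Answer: $0$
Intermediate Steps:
$u = -5$ ($u = 0 - 5 = -5$)
$r{\left(E,g \right)} = 0$ ($r{\left(E,g \right)} = - 2 \left(E - E\right) = \left(-2\right) 0 = 0$)
$H = -5$ ($H = 5 + 2 \left(-5\right) = 5 - 10 = -5$)
$r{\left(3,f{\left(2,6 \right)} \right)} H = 0 \left(-5\right) = 0$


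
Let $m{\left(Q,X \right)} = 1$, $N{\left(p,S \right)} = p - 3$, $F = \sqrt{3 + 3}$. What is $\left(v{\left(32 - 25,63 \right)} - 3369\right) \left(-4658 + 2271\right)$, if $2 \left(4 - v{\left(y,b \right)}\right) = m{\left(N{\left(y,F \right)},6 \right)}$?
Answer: $\frac{16066897}{2} \approx 8.0334 \cdot 10^{6}$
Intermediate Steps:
$F = \sqrt{6} \approx 2.4495$
$N{\left(p,S \right)} = -3 + p$
$v{\left(y,b \right)} = \frac{7}{2}$ ($v{\left(y,b \right)} = 4 - \frac{1}{2} = \frac{7}{2}$)
$\left(v{\left(32 - 25,63 \right)} - 3369\right) \left(-4658 + 2271\right) = \left(\frac{7}{2} - 3369\right) \left(-4658 + 2271\right) = \left(- \frac{6731}{2}\right) \left(-2387\right) = \frac{16066897}{2}$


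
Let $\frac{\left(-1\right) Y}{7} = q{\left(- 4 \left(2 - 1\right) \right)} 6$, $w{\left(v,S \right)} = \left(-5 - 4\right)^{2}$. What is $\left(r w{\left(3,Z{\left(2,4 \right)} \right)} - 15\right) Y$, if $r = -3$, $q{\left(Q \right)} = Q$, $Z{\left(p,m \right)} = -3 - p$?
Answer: $-43344$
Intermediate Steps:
$w{\left(v,S \right)} = 81$ ($w{\left(v,S \right)} = \left(-5 - 4\right)^{2} = \left(-9\right)^{2} = 81$)
$Y = 168$ ($Y = - 7 - 4 \left(2 - 1\right) 6 = - 7 \left(-4\right) 1 \cdot 6 = - 7 \left(\left(-4\right) 6\right) = \left(-7\right) \left(-24\right) = 168$)
$\left(r w{\left(3,Z{\left(2,4 \right)} \right)} - 15\right) Y = \left(\left(-3\right) 81 - 15\right) 168 = \left(-243 - 15\right) 168 = \left(-258\right) 168 = -43344$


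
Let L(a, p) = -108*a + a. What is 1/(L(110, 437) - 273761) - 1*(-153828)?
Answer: 43922662667/285531 ≈ 1.5383e+5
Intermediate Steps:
L(a, p) = -107*a
1/(L(110, 437) - 273761) - 1*(-153828) = 1/(-107*110 - 273761) - 1*(-153828) = 1/(-11770 - 273761) + 153828 = 1/(-285531) + 153828 = -1/285531 + 153828 = 43922662667/285531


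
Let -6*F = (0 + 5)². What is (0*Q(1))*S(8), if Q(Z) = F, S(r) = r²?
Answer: 0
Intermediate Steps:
F = -25/6 (F = -(0 + 5)²/6 = -⅙*5² = -⅙*25 = -25/6 ≈ -4.1667)
Q(Z) = -25/6
(0*Q(1))*S(8) = (0*(-25/6))*8² = 0*64 = 0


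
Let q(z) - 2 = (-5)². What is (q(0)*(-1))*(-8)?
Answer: 216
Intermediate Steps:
q(z) = 27 (q(z) = 2 + (-5)² = 2 + 25 = 27)
(q(0)*(-1))*(-8) = (27*(-1))*(-8) = -27*(-8) = 216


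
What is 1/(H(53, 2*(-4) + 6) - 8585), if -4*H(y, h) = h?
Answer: -2/17169 ≈ -0.00011649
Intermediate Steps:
H(y, h) = -h/4
1/(H(53, 2*(-4) + 6) - 8585) = 1/(-(2*(-4) + 6)/4 - 8585) = 1/(-(-8 + 6)/4 - 8585) = 1/(-¼*(-2) - 8585) = 1/(½ - 8585) = 1/(-17169/2) = -2/17169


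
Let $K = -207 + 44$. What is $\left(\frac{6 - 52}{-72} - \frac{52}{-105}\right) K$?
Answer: $- \frac{232927}{1260} \approx -184.86$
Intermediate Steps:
$K = -163$
$\left(\frac{6 - 52}{-72} - \frac{52}{-105}\right) K = \left(\frac{6 - 52}{-72} - \frac{52}{-105}\right) \left(-163\right) = \left(\left(6 - 52\right) \left(- \frac{1}{72}\right) - - \frac{52}{105}\right) \left(-163\right) = \left(\left(-46\right) \left(- \frac{1}{72}\right) + \frac{52}{105}\right) \left(-163\right) = \left(\frac{23}{36} + \frac{52}{105}\right) \left(-163\right) = \frac{1429}{1260} \left(-163\right) = - \frac{232927}{1260}$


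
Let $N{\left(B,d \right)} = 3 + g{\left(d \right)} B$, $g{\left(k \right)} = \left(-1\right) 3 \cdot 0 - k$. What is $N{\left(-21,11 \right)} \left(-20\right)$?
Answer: $-4680$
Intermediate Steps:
$g{\left(k \right)} = - k$ ($g{\left(k \right)} = \left(-3\right) 0 - k = 0 - k = - k$)
$N{\left(B,d \right)} = 3 - B d$ ($N{\left(B,d \right)} = 3 + - d B = 3 - B d$)
$N{\left(-21,11 \right)} \left(-20\right) = \left(3 - \left(-21\right) 11\right) \left(-20\right) = \left(3 + 231\right) \left(-20\right) = 234 \left(-20\right) = -4680$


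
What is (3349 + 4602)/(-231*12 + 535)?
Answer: -7951/2237 ≈ -3.5543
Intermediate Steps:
(3349 + 4602)/(-231*12 + 535) = 7951/(-2772 + 535) = 7951/(-2237) = 7951*(-1/2237) = -7951/2237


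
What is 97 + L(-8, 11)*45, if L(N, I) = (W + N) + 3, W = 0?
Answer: -128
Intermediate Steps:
L(N, I) = 3 + N (L(N, I) = (0 + N) + 3 = N + 3 = 3 + N)
97 + L(-8, 11)*45 = 97 + (3 - 8)*45 = 97 - 5*45 = 97 - 225 = -128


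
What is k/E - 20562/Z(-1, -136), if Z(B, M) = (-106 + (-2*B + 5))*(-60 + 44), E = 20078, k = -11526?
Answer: -35925085/2650296 ≈ -13.555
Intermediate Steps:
Z(B, M) = 1616 + 32*B (Z(B, M) = (-106 + (5 - 2*B))*(-16) = (-101 - 2*B)*(-16) = 1616 + 32*B)
k/E - 20562/Z(-1, -136) = -11526/20078 - 20562/(1616 + 32*(-1)) = -11526*1/20078 - 20562/(1616 - 32) = -5763/10039 - 20562/1584 = -5763/10039 - 20562*1/1584 = -5763/10039 - 3427/264 = -35925085/2650296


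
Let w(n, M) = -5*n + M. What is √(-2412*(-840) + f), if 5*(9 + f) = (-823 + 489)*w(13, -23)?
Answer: √50798735/5 ≈ 1425.5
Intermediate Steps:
w(n, M) = M - 5*n
f = 29347/5 (f = -9 + ((-823 + 489)*(-23 - 5*13))/5 = -9 + (-334*(-23 - 65))/5 = -9 + (-334*(-88))/5 = -9 + (⅕)*29392 = -9 + 29392/5 = 29347/5 ≈ 5869.4)
√(-2412*(-840) + f) = √(-2412*(-840) + 29347/5) = √(2026080 + 29347/5) = √(10159747/5) = √50798735/5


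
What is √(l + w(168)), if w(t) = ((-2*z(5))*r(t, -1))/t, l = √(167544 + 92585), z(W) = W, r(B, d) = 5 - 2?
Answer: √(-35 + 196*√260129)/14 ≈ 22.580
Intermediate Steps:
r(B, d) = 3
l = √260129 ≈ 510.03
w(t) = -30/t (w(t) = (-2*5*3)/t = (-10*3)/t = -30/t)
√(l + w(168)) = √(√260129 - 30/168) = √(√260129 - 30*1/168) = √(√260129 - 5/28) = √(-5/28 + √260129)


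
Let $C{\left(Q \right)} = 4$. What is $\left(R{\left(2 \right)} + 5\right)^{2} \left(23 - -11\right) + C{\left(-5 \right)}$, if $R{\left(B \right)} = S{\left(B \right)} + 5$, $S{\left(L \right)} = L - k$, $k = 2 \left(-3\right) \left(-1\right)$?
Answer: $1228$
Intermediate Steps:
$k = 6$ ($k = \left(-6\right) \left(-1\right) = 6$)
$S{\left(L \right)} = -6 + L$ ($S{\left(L \right)} = L - 6 = -6 + L$)
$R{\left(B \right)} = -1 + B$ ($R{\left(B \right)} = \left(-6 + B\right) + 5 = -1 + B$)
$\left(R{\left(2 \right)} + 5\right)^{2} \left(23 - -11\right) + C{\left(-5 \right)} = \left(\left(-1 + 2\right) + 5\right)^{2} \left(23 - -11\right) + 4 = \left(1 + 5\right)^{2} \left(23 + 11\right) + 4 = 6^{2} \cdot 34 + 4 = 36 \cdot 34 + 4 = 1224 + 4 = 1228$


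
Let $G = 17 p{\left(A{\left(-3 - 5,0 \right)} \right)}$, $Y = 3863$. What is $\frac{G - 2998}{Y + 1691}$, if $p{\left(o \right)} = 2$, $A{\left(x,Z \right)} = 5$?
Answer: $- \frac{1482}{2777} \approx -0.53367$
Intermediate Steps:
$G = 34$ ($G = 17 \cdot 2 = 34$)
$\frac{G - 2998}{Y + 1691} = \frac{34 - 2998}{3863 + 1691} = \frac{34 - 2998}{5554} = \left(34 - 2998\right) \frac{1}{5554} = \left(-2964\right) \frac{1}{5554} = - \frac{1482}{2777}$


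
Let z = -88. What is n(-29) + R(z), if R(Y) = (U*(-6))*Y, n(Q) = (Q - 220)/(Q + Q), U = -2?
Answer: -60999/58 ≈ -1051.7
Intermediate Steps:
n(Q) = (-220 + Q)/(2*Q) (n(Q) = (-220 + Q)/((2*Q)) = (-220 + Q)*(1/(2*Q)) = (-220 + Q)/(2*Q))
R(Y) = 12*Y (R(Y) = (-2*(-6))*Y = 12*Y)
n(-29) + R(z) = (½)*(-220 - 29)/(-29) + 12*(-88) = (½)*(-1/29)*(-249) - 1056 = 249/58 - 1056 = -60999/58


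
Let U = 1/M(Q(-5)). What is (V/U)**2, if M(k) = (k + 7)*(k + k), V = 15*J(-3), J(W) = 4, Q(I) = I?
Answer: 1440000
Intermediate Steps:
V = 60 (V = 15*4 = 60)
M(k) = 2*k*(7 + k) (M(k) = (7 + k)*(2*k) = 2*k*(7 + k))
U = -1/20 (U = 1/(2*(-5)*(7 - 5)) = 1/(2*(-5)*2) = 1/(-20) = -1/20 ≈ -0.050000)
(V/U)**2 = (60/(-1/20))**2 = (60*(-20))**2 = (-1200)**2 = 1440000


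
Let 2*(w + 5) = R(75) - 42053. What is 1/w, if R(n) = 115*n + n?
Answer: -2/33363 ≈ -5.9947e-5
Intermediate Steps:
R(n) = 116*n
w = -33363/2 (w = -5 + (116*75 - 42053)/2 = -5 + (8700 - 42053)/2 = -5 + (½)*(-33353) = -5 - 33353/2 = -33363/2 ≈ -16682.)
1/w = 1/(-33363/2) = -2/33363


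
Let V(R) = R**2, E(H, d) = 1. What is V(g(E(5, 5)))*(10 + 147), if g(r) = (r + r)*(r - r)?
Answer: 0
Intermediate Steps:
g(r) = 0 (g(r) = (2*r)*0 = 0)
V(g(E(5, 5)))*(10 + 147) = 0**2*(10 + 147) = 0*157 = 0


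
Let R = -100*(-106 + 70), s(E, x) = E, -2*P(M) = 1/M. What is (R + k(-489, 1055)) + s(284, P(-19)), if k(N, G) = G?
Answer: 4939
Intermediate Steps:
P(M) = -1/(2*M)
R = 3600 (R = -100*(-36) = 3600)
(R + k(-489, 1055)) + s(284, P(-19)) = (3600 + 1055) + 284 = 4655 + 284 = 4939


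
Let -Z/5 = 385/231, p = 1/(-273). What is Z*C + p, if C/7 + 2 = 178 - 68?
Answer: -1719901/273 ≈ -6300.0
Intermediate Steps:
p = -1/273 ≈ -0.0036630
C = 756 (C = -14 + 7*(178 - 68) = -14 + 7*110 = -14 + 770 = 756)
Z = -25/3 (Z = -1925/231 = -5*5/3 = -25/3 ≈ -8.3333)
Z*C + p = -25/3*756 - 1/273 = -6300 - 1/273 = -1719901/273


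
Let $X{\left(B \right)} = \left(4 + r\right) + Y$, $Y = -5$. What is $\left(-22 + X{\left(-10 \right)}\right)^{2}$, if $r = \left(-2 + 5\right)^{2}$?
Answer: $196$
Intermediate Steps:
$r = 9$ ($r = 3^{2} = 9$)
$X{\left(B \right)} = 8$ ($X{\left(B \right)} = \left(4 + 9\right) - 5 = 13 - 5 = 8$)
$\left(-22 + X{\left(-10 \right)}\right)^{2} = \left(-22 + 8\right)^{2} = \left(-14\right)^{2} = 196$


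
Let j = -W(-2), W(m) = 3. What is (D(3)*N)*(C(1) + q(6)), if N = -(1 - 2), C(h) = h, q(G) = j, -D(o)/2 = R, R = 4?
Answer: 16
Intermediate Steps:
j = -3 (j = -1*3 = -3)
D(o) = -8 (D(o) = -2*4 = -8)
q(G) = -3
N = 1 (N = -1*(-1) = 1)
(D(3)*N)*(C(1) + q(6)) = (-8*1)*(1 - 3) = -8*(-2) = 16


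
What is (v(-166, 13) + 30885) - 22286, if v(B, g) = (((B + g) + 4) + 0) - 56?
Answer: 8394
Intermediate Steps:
v(B, g) = -52 + B + g (v(B, g) = ((4 + B + g) + 0) - 56 = (4 + B + g) - 56 = -52 + B + g)
(v(-166, 13) + 30885) - 22286 = ((-52 - 166 + 13) + 30885) - 22286 = (-205 + 30885) - 22286 = 30680 - 22286 = 8394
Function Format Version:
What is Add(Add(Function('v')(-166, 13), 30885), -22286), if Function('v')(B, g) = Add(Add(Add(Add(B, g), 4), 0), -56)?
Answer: 8394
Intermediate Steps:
Function('v')(B, g) = Add(-52, B, g) (Function('v')(B, g) = Add(Add(Add(4, B, g), 0), -56) = Add(Add(4, B, g), -56) = Add(-52, B, g))
Add(Add(Function('v')(-166, 13), 30885), -22286) = Add(Add(Add(-52, -166, 13), 30885), -22286) = Add(Add(-205, 30885), -22286) = Add(30680, -22286) = 8394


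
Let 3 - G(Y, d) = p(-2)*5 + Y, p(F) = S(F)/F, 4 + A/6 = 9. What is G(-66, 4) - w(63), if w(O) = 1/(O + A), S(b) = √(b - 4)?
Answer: 6416/93 + 5*I*√6/2 ≈ 68.989 + 6.1237*I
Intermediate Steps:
S(b) = √(-4 + b)
A = 30 (A = -24 + 6*9 = -24 + 54 = 30)
p(F) = √(-4 + F)/F
G(Y, d) = 3 - Y + 5*I*√6/2 (G(Y, d) = 3 - ((√(-4 - 2)/(-2))*5 + Y) = 3 - (-I*√6/2*5 + Y) = 3 - (-5*I*√6/2 + Y) = 3 - (Y - 5*I*√6/2) = 3 + (-Y + 5*I*√6/2) = 3 - Y + 5*I*√6/2)
w(O) = 1/(30 + O) (w(O) = 1/(O + 30) = 1/(30 + O))
G(-66, 4) - w(63) = (3 - 1*(-66) + 5*I*√6/2) - 1/(30 + 63) = (3 + 66 + 5*I*√6/2) - 1/93 = (69 + 5*I*√6/2) - 1*1/93 = (69 + 5*I*√6/2) - 1/93 = 6416/93 + 5*I*√6/2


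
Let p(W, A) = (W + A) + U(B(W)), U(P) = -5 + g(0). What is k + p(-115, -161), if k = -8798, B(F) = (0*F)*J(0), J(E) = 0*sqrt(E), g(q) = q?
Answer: -9079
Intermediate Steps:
J(E) = 0
B(F) = 0 (B(F) = (0*F)*0 = 0*0 = 0)
U(P) = -5 (U(P) = -5 + 0 = -5)
p(W, A) = -5 + A + W (p(W, A) = (W + A) - 5 = (A + W) - 5 = -5 + A + W)
k + p(-115, -161) = -8798 + (-5 - 161 - 115) = -8798 - 281 = -9079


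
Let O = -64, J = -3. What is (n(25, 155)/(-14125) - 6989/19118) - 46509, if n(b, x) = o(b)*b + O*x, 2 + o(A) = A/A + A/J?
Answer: -7535565815369/162025050 ≈ -46509.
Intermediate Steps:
o(A) = -1 - A/3 (o(A) = -2 + (A/A + A/(-3)) = -2 + (1 + A*(-1/3)) = -2 + (1 - A/3) = -1 - A/3)
n(b, x) = -64*x + b*(-1 - b/3) (n(b, x) = (-1 - b/3)*b - 64*x = b*(-1 - b/3) - 64*x = -64*x + b*(-1 - b/3))
(n(25, 155)/(-14125) - 6989/19118) - 46509 = ((-64*155 - 1/3*25*(3 + 25))/(-14125) - 6989/19118) - 46509 = ((-9920 - 1/3*25*28)*(-1/14125) - 6989*1/19118) - 46509 = ((-9920 - 700/3)*(-1/14125) - 6989/19118) - 46509 = (-30460/3*(-1/14125) - 6989/19118) - 46509 = (6092/8475 - 6989/19118) - 46509 = 57235081/162025050 - 46509 = -7535565815369/162025050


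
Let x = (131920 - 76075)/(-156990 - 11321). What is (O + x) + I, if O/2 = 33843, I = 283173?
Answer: 59053373304/168311 ≈ 3.5086e+5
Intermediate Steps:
x = -55845/168311 (x = 55845/(-168311) = 55845*(-1/168311) = -55845/168311 ≈ -0.33180)
O = 67686 (O = 2*33843 = 67686)
(O + x) + I = (67686 - 55845/168311) + 283173 = 11392242501/168311 + 283173 = 59053373304/168311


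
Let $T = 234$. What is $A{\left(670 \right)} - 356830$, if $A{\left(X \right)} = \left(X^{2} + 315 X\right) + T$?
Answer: $303354$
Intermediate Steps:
$A{\left(X \right)} = 234 + X^{2} + 315 X$ ($A{\left(X \right)} = \left(X^{2} + 315 X\right) + 234 = 234 + X^{2} + 315 X$)
$A{\left(670 \right)} - 356830 = \left(234 + 670^{2} + 315 \cdot 670\right) - 356830 = \left(234 + 448900 + 211050\right) - 356830 = 660184 - 356830 = 303354$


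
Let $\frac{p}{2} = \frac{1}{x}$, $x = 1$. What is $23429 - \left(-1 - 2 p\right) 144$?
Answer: $24149$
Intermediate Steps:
$p = 2$ ($p = \frac{2}{1} = 2 \cdot 1 = 2$)
$23429 - \left(-1 - 2 p\right) 144 = 23429 - \left(-1 - 4\right) 144 = 23429 - \left(-5\right) 144 = 23429 - -720 = 23429 + 720 = 24149$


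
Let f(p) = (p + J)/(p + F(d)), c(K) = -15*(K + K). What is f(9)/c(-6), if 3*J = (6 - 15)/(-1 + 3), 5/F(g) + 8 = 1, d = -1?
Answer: 7/1392 ≈ 0.0050287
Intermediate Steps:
F(g) = -5/7 (F(g) = 5/(-8 + 1) = 5/(-7) = 5*(-1/7) = -5/7)
J = -3/2 (J = ((6 - 15)/(-1 + 3))/3 = (-9/2)/3 = (-9*1/2)/3 = (1/3)*(-9/2) = -3/2 ≈ -1.5000)
c(K) = -30*K
f(p) = (-3/2 + p)/(-5/7 + p) (f(p) = (p - 3/2)/(p - 5/7) = (-3/2 + p)/(-5/7 + p))
f(9)/c(-6) = (7*(-3 + 2*9)/(2*(-5 + 7*9)))/((-30*(-6))) = (7*(-3 + 18)/(2*(-5 + 63)))/180 = ((7/2)*15/58)*(1/180) = ((7/2)*(1/58)*15)*(1/180) = (105/116)*(1/180) = 7/1392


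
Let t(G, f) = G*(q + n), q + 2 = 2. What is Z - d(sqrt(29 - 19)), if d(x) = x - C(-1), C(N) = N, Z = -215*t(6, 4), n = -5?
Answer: 6449 - sqrt(10) ≈ 6445.8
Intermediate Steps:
q = 0 (q = -2 + 2 = 0)
t(G, f) = -5*G (t(G, f) = G*(0 - 5) = G*(-5) = -5*G)
Z = 6450 (Z = -(-1075)*6 = -215*(-30) = 6450)
d(x) = 1 + x (d(x) = x - 1*(-1) = x + 1 = 1 + x)
Z - d(sqrt(29 - 19)) = 6450 - (1 + sqrt(29 - 19)) = 6450 - (1 + sqrt(10)) = 6450 + (-1 - sqrt(10)) = 6449 - sqrt(10)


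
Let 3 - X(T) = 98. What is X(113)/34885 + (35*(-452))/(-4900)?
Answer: 787736/244195 ≈ 3.2258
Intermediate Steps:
X(T) = -95 (X(T) = 3 - 1*98 = 3 - 98 = -95)
X(113)/34885 + (35*(-452))/(-4900) = -95/34885 + (35*(-452))/(-4900) = -95*1/34885 - 15820*(-1/4900) = -19/6977 + 113/35 = 787736/244195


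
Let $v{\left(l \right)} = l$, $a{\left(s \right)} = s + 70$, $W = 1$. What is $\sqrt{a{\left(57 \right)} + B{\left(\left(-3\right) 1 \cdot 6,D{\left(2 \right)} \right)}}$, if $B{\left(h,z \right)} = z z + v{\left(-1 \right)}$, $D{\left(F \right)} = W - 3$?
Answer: $\sqrt{130} \approx 11.402$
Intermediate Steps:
$a{\left(s \right)} = 70 + s$
$D{\left(F \right)} = -2$ ($D{\left(F \right)} = 1 - 3 = -2$)
$B{\left(h,z \right)} = -1 + z^{2}$ ($B{\left(h,z \right)} = z z - 1 = z^{2} - 1 = -1 + z^{2}$)
$\sqrt{a{\left(57 \right)} + B{\left(\left(-3\right) 1 \cdot 6,D{\left(2 \right)} \right)}} = \sqrt{\left(70 + 57\right) - \left(1 - \left(-2\right)^{2}\right)} = \sqrt{127 + \left(-1 + 4\right)} = \sqrt{127 + 3} = \sqrt{130}$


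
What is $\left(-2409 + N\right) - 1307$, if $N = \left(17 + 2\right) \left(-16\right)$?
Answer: $-4020$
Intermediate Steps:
$N = -304$ ($N = 19 \left(-16\right) = -304$)
$\left(-2409 + N\right) - 1307 = \left(-2409 - 304\right) - 1307 = -2713 - 1307 = -4020$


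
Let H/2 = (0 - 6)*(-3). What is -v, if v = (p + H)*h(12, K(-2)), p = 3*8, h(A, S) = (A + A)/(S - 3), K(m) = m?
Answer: 288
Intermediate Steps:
h(A, S) = 2*A/(-3 + S) (h(A, S) = (2*A)/(-3 + S) = 2*A/(-3 + S))
H = 36 (H = 2*((0 - 6)*(-3)) = 2*(-6*(-3)) = 2*18 = 36)
p = 24
v = -288 (v = (24 + 36)*(2*12/(-3 - 2)) = 60*(2*12/(-5)) = 60*(2*12*(-1/5)) = 60*(-24/5) = -288)
-v = -1*(-288) = 288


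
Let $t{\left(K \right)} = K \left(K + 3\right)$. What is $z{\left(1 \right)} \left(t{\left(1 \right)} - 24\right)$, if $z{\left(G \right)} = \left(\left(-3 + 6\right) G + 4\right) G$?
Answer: $-140$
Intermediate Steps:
$t{\left(K \right)} = K \left(3 + K\right)$
$z{\left(G \right)} = G \left(4 + 3 G\right)$ ($z{\left(G \right)} = \left(3 G + 4\right) G = \left(4 + 3 G\right) G = G \left(4 + 3 G\right)$)
$z{\left(1 \right)} \left(t{\left(1 \right)} - 24\right) = 1 \left(4 + 3 \cdot 1\right) \left(1 \left(3 + 1\right) - 24\right) = 1 \left(4 + 3\right) \left(1 \cdot 4 - 24\right) = 1 \cdot 7 \left(4 - 24\right) = 7 \left(-20\right) = -140$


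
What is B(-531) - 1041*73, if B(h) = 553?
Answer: -75440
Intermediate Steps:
B(-531) - 1041*73 = 553 - 1041*73 = 553 - 1*75993 = 553 - 75993 = -75440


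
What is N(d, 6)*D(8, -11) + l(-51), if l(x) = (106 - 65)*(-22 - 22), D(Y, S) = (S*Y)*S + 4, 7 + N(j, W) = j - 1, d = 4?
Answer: -5692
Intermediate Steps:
N(j, W) = -8 + j (N(j, W) = -7 + (j - 1) = -7 + (-1 + j) = -8 + j)
D(Y, S) = 4 + Y*S² (D(Y, S) = Y*S² + 4 = 4 + Y*S²)
l(x) = -1804 (l(x) = 41*(-44) = -1804)
N(d, 6)*D(8, -11) + l(-51) = (-8 + 4)*(4 + 8*(-11)²) - 1804 = -4*(4 + 8*121) - 1804 = -4*(4 + 968) - 1804 = -4*972 - 1804 = -3888 - 1804 = -5692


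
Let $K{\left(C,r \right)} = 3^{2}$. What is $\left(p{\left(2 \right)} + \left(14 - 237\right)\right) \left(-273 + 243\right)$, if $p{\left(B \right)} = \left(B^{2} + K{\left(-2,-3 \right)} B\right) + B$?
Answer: $5970$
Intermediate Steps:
$K{\left(C,r \right)} = 9$
$p{\left(B \right)} = B^{2} + 10 B$ ($p{\left(B \right)} = \left(B^{2} + 9 B\right) + B = B^{2} + 10 B$)
$\left(p{\left(2 \right)} + \left(14 - 237\right)\right) \left(-273 + 243\right) = \left(2 \left(10 + 2\right) + \left(14 - 237\right)\right) \left(-273 + 243\right) = \left(2 \cdot 12 - 223\right) \left(-30\right) = \left(24 - 223\right) \left(-30\right) = \left(-199\right) \left(-30\right) = 5970$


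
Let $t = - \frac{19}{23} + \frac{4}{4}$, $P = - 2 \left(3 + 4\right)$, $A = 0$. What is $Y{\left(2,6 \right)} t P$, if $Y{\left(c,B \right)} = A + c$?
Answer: $- \frac{112}{23} \approx -4.8696$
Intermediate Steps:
$P = -14$ ($P = \left(-2\right) 7 = -14$)
$t = \frac{4}{23}$ ($t = \left(-19\right) \frac{1}{23} + 4 \cdot \frac{1}{4} = - \frac{19}{23} + 1 = \frac{4}{23} \approx 0.17391$)
$Y{\left(c,B \right)} = c$ ($Y{\left(c,B \right)} = 0 + c = c$)
$Y{\left(2,6 \right)} t P = 2 \cdot \frac{4}{23} \left(-14\right) = \frac{8}{23} \left(-14\right) = - \frac{112}{23}$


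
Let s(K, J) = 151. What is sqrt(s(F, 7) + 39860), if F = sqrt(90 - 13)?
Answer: sqrt(40011) ≈ 200.03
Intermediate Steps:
F = sqrt(77) ≈ 8.7750
sqrt(s(F, 7) + 39860) = sqrt(151 + 39860) = sqrt(40011)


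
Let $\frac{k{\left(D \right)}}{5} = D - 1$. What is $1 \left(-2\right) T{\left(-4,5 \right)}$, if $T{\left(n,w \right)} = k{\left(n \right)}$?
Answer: $50$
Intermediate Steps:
$k{\left(D \right)} = -5 + 5 D$ ($k{\left(D \right)} = 5 \left(D - 1\right) = 5 \left(-1 + D\right) = -5 + 5 D$)
$T{\left(n,w \right)} = -5 + 5 n$
$1 \left(-2\right) T{\left(-4,5 \right)} = 1 \left(-2\right) \left(-5 + 5 \left(-4\right)\right) = - 2 \left(-5 - 20\right) = \left(-2\right) \left(-25\right) = 50$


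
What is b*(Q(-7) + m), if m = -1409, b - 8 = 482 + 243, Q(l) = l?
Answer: -1037928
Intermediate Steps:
b = 733 (b = 8 + (482 + 243) = 8 + 725 = 733)
b*(Q(-7) + m) = 733*(-7 - 1409) = 733*(-1416) = -1037928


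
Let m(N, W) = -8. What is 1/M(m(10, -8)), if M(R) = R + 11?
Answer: ⅓ ≈ 0.33333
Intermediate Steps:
M(R) = 11 + R
1/M(m(10, -8)) = 1/(11 - 8) = 1/3 = ⅓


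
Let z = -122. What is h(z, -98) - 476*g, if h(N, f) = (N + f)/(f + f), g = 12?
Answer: -279833/49 ≈ -5710.9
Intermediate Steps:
h(N, f) = (N + f)/(2*f) (h(N, f) = (N + f)/((2*f)) = (N + f)*(1/(2*f)) = (N + f)/(2*f))
h(z, -98) - 476*g = (½)*(-122 - 98)/(-98) - 476*12 = (½)*(-1/98)*(-220) - 1*5712 = 55/49 - 5712 = -279833/49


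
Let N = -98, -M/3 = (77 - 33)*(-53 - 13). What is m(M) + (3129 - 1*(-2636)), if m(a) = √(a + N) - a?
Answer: -2947 + √8614 ≈ -2854.2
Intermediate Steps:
M = 8712 (M = -3*(77 - 33)*(-53 - 13) = -132*(-66) = -3*(-2904) = 8712)
m(a) = √(-98 + a) - a (m(a) = √(a - 98) - a = √(-98 + a) - a)
m(M) + (3129 - 1*(-2636)) = (√(-98 + 8712) - 1*8712) + (3129 - 1*(-2636)) = (√8614 - 8712) + (3129 + 2636) = (-8712 + √8614) + 5765 = -2947 + √8614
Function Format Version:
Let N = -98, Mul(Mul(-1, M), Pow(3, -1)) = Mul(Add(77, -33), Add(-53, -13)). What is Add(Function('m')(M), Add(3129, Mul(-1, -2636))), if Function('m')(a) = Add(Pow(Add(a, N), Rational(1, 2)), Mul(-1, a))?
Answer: Add(-2947, Pow(8614, Rational(1, 2))) ≈ -2854.2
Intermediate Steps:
M = 8712 (M = Mul(-3, Mul(Add(77, -33), Add(-53, -13))) = Mul(-3, Mul(44, -66)) = Mul(-3, -2904) = 8712)
Function('m')(a) = Add(Pow(Add(-98, a), Rational(1, 2)), Mul(-1, a)) (Function('m')(a) = Add(Pow(Add(a, -98), Rational(1, 2)), Mul(-1, a)) = Add(Pow(Add(-98, a), Rational(1, 2)), Mul(-1, a)))
Add(Function('m')(M), Add(3129, Mul(-1, -2636))) = Add(Add(Pow(Add(-98, 8712), Rational(1, 2)), Mul(-1, 8712)), Add(3129, Mul(-1, -2636))) = Add(Add(Pow(8614, Rational(1, 2)), -8712), Add(3129, 2636)) = Add(Add(-8712, Pow(8614, Rational(1, 2))), 5765) = Add(-2947, Pow(8614, Rational(1, 2)))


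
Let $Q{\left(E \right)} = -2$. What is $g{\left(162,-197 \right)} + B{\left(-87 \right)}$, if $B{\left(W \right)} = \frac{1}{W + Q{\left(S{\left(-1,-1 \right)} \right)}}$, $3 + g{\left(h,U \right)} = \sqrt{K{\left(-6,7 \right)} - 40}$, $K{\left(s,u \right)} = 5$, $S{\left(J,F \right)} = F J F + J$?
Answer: $- \frac{268}{89} + i \sqrt{35} \approx -3.0112 + 5.9161 i$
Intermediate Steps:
$S{\left(J,F \right)} = J + J F^{2}$ ($S{\left(J,F \right)} = J F^{2} + J = J + J F^{2}$)
$g{\left(h,U \right)} = -3 + i \sqrt{35}$ ($g{\left(h,U \right)} = -3 + \sqrt{5 - 40} = -3 + \sqrt{-35} = -3 + i \sqrt{35}$)
$B{\left(W \right)} = \frac{1}{-2 + W}$ ($B{\left(W \right)} = \frac{1}{W - 2} = \frac{1}{-2 + W}$)
$g{\left(162,-197 \right)} + B{\left(-87 \right)} = \left(-3 + i \sqrt{35}\right) + \frac{1}{-2 - 87} = \left(-3 + i \sqrt{35}\right) + \frac{1}{-89} = \left(-3 + i \sqrt{35}\right) - \frac{1}{89} = - \frac{268}{89} + i \sqrt{35}$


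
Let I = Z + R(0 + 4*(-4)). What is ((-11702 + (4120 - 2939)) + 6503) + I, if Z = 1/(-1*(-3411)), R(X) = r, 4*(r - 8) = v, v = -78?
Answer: -27489247/6822 ≈ -4029.5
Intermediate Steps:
r = -23/2 (r = 8 + (¼)*(-78) = 8 - 39/2 = -23/2 ≈ -11.500)
R(X) = -23/2
Z = 1/3411 ≈ 0.00029317
I = -78451/6822 (I = 1/3411 - 23/2 = -78451/6822 ≈ -11.500)
((-11702 + (4120 - 2939)) + 6503) + I = ((-11702 + (4120 - 2939)) + 6503) - 78451/6822 = ((-11702 + 1181) + 6503) - 78451/6822 = (-10521 + 6503) - 78451/6822 = -4018 - 78451/6822 = -27489247/6822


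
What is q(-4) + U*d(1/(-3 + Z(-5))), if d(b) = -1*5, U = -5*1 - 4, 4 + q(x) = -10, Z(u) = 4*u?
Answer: 31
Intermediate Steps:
q(x) = -14 (q(x) = -4 - 10 = -14)
U = -9 (U = -5 - 4 = -9)
d(b) = -5
q(-4) + U*d(1/(-3 + Z(-5))) = -14 - 9*(-5) = -14 + 45 = 31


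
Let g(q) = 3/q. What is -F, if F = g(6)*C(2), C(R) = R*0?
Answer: 0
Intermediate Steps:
C(R) = 0
F = 0 (F = (3/6)*0 = (3*(⅙))*0 = (½)*0 = 0)
-F = -1*0 = 0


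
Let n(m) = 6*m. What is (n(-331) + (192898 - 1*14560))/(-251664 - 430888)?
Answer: -22044/85319 ≈ -0.25837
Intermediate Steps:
(n(-331) + (192898 - 1*14560))/(-251664 - 430888) = (6*(-331) + (192898 - 1*14560))/(-251664 - 430888) = (-1986 + (192898 - 14560))/(-682552) = (-1986 + 178338)*(-1/682552) = 176352*(-1/682552) = -22044/85319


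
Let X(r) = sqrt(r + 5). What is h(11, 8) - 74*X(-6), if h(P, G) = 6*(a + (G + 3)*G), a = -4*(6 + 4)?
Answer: 288 - 74*I ≈ 288.0 - 74.0*I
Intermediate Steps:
a = -40 (a = -4*10 = -40)
X(r) = sqrt(5 + r)
h(P, G) = -240 + 6*G*(3 + G) (h(P, G) = 6*(-40 + (G + 3)*G) = 6*(-40 + (3 + G)*G) = 6*(-40 + G*(3 + G)) = -240 + 6*G*(3 + G))
h(11, 8) - 74*X(-6) = (-240 + 6*8**2 + 18*8) - 74*sqrt(5 - 6) = (-240 + 6*64 + 144) - 74*I = (-240 + 384 + 144) - 74*I = 288 - 74*I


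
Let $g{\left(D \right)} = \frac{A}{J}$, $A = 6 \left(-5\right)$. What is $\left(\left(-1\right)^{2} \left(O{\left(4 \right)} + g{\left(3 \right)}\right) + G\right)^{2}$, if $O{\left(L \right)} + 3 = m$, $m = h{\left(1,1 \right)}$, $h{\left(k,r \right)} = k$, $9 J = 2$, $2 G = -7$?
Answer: $\frac{78961}{4} \approx 19740.0$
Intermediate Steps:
$G = - \frac{7}{2}$ ($G = \frac{1}{2} \left(-7\right) = - \frac{7}{2} \approx -3.5$)
$A = -30$
$J = \frac{2}{9}$ ($J = \frac{1}{9} \cdot 2 = \frac{2}{9} \approx 0.22222$)
$m = 1$
$O{\left(L \right)} = -2$ ($O{\left(L \right)} = -3 + 1 = -2$)
$g{\left(D \right)} = -135$ ($g{\left(D \right)} = - \frac{30}{\frac{2}{9}} = \left(-30\right) \frac{9}{2} = -135$)
$\left(\left(-1\right)^{2} \left(O{\left(4 \right)} + g{\left(3 \right)}\right) + G\right)^{2} = \left(\left(-1\right)^{2} \left(-2 - 135\right) - \frac{7}{2}\right)^{2} = \left(1 \left(-137\right) - \frac{7}{2}\right)^{2} = \left(-137 - \frac{7}{2}\right)^{2} = \left(- \frac{281}{2}\right)^{2} = \frac{78961}{4}$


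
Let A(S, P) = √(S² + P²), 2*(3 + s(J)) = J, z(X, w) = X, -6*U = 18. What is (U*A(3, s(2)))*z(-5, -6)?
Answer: 15*√13 ≈ 54.083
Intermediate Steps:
U = -3 (U = -⅙*18 = -3)
s(J) = -3 + J/2
A(S, P) = √(P² + S²)
(U*A(3, s(2)))*z(-5, -6) = -3*√((-3 + (½)*2)² + 3²)*(-5) = -3*√((-3 + 1)² + 9)*(-5) = -3*√((-2)² + 9)*(-5) = -3*√(4 + 9)*(-5) = -3*√13*(-5) = 15*√13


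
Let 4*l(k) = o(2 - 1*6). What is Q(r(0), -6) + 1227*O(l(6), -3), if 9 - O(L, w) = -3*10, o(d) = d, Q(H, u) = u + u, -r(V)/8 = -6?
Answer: 47841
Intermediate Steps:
r(V) = 48 (r(V) = -8*(-6) = 48)
Q(H, u) = 2*u
l(k) = -1 (l(k) = (2 - 1*6)/4 = (2 - 6)/4 = (1/4)*(-4) = -1)
O(L, w) = 39 (O(L, w) = 9 - (-3)*10 = 9 - 1*(-30) = 9 + 30 = 39)
Q(r(0), -6) + 1227*O(l(6), -3) = 2*(-6) + 1227*39 = -12 + 47853 = 47841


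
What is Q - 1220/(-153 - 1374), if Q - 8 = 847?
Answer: 1306805/1527 ≈ 855.80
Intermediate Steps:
Q = 855 (Q = 8 + 847 = 855)
Q - 1220/(-153 - 1374) = 855 - 1220/(-153 - 1374) = 855 - 1220/(-1527) = 855 - 1220*(-1/1527) = 855 + 1220/1527 = 1306805/1527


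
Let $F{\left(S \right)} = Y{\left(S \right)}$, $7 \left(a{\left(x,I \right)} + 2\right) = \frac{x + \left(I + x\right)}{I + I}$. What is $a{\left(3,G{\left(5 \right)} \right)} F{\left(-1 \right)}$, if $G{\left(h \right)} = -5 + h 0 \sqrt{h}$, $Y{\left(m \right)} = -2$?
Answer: $\frac{141}{35} \approx 4.0286$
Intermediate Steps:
$G{\left(h \right)} = -5$ ($G{\left(h \right)} = -5 + h 0 = -5 + 0 = -5$)
$a{\left(x,I \right)} = -2 + \frac{I + 2 x}{14 I}$ ($a{\left(x,I \right)} = -2 + \frac{\left(x + \left(I + x\right)\right) \frac{1}{I + I}}{7} = -2 + \frac{\left(I + 2 x\right) \frac{1}{2 I}}{7} = -2 + \frac{\frac{1}{2} \frac{1}{I} \left(I + 2 x\right)}{7} = -2 + \frac{I + 2 x}{14 I}$)
$F{\left(S \right)} = -2$
$a{\left(3,G{\left(5 \right)} \right)} F{\left(-1 \right)} = \left(- \frac{27}{14} + \frac{1}{7} \cdot 3 \frac{1}{-5}\right) \left(-2\right) = \left(- \frac{27}{14} + \frac{1}{7} \cdot 3 \left(- \frac{1}{5}\right)\right) \left(-2\right) = \left(- \frac{27}{14} - \frac{3}{35}\right) \left(-2\right) = \left(- \frac{141}{70}\right) \left(-2\right) = \frac{141}{35}$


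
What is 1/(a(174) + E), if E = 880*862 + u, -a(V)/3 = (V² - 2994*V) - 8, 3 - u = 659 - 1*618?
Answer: 1/2230586 ≈ 4.4831e-7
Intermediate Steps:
u = -38 (u = 3 - (659 - 1*618) = 3 - (659 - 618) = 3 - 1*41 = 3 - 41 = -38)
a(V) = 24 - 3*V² + 8982*V (a(V) = -3*((V² - 2994*V) - 8) = -3*(-8 + V² - 2994*V) = 24 - 3*V² + 8982*V)
E = 758522 (E = 880*862 - 38 = 758560 - 38 = 758522)
1/(a(174) + E) = 1/((24 - 3*174² + 8982*174) + 758522) = 1/((24 - 3*30276 + 1562868) + 758522) = 1/((24 - 90828 + 1562868) + 758522) = 1/(1472064 + 758522) = 1/2230586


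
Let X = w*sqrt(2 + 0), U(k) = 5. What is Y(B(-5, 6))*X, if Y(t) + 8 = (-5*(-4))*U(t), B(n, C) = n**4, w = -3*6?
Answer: -1656*sqrt(2) ≈ -2341.9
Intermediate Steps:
w = -18
X = -18*sqrt(2) (X = -18*sqrt(2 + 0) = -18*sqrt(2) ≈ -25.456)
Y(t) = 92 (Y(t) = -8 - 5*(-4)*5 = -8 + 20*5 = -8 + 100 = 92)
Y(B(-5, 6))*X = 92*(-18*sqrt(2)) = -1656*sqrt(2)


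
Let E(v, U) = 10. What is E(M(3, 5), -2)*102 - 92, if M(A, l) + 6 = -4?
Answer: 928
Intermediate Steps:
M(A, l) = -10 (M(A, l) = -6 - 4 = -10)
E(M(3, 5), -2)*102 - 92 = 10*102 - 92 = 1020 - 92 = 928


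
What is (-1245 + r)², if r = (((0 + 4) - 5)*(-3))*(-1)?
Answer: 1557504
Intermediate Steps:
r = -3 (r = ((4 - 5)*(-3))*(-1) = -1*(-3)*(-1) = 3*(-1) = -3)
(-1245 + r)² = (-1245 - 3)² = (-1248)² = 1557504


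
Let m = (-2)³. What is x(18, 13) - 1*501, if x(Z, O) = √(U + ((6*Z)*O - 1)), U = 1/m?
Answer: -501 + 3*√2494/4 ≈ -463.54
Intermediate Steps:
m = -8
U = -⅛ (U = 1/(-8) = -⅛ ≈ -0.12500)
x(Z, O) = √(-9/8 + 6*O*Z) (x(Z, O) = √(-⅛ + ((6*Z)*O - 1)) = √(-⅛ + (6*O*Z - 1)) = √(-⅛ + (-1 + 6*O*Z)) = √(-9/8 + 6*O*Z))
x(18, 13) - 1*501 = √(-18 + 96*13*18)/4 - 1*501 = √(-18 + 22464)/4 - 501 = √22446/4 - 501 = (3*√2494)/4 - 501 = 3*√2494/4 - 501 = -501 + 3*√2494/4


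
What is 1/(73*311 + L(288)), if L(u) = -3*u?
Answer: 1/21839 ≈ 4.5790e-5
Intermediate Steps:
1/(73*311 + L(288)) = 1/(73*311 - 3*288) = 1/(22703 - 864) = 1/21839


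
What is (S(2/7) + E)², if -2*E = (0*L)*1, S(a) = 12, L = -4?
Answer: 144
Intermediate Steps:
E = 0 (E = -0*(-4)/2 = -0 = -½*0 = 0)
(S(2/7) + E)² = (12 + 0)² = 12² = 144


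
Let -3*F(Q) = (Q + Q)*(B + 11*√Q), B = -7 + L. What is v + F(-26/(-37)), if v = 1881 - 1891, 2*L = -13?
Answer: -136/37 - 572*√962/4107 ≈ -7.9954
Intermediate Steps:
L = -13/2 (L = (½)*(-13) = -13/2 ≈ -6.5000)
B = -27/2 (B = -7 - 13/2 = -27/2 ≈ -13.500)
v = -10
F(Q) = -2*Q*(-27/2 + 11*√Q)/3 (F(Q) = -(Q + Q)*(-27/2 + 11*√Q)/3 = -2*Q*(-27/2 + 11*√Q)/3)
v + F(-26/(-37)) = -10 + (9*(-26/(-37)) - 22*26*√26*(-1/(-37))^(3/2)/3) = -10 + (9*(-26*(-1/37)) - 22*26*√962/1369/3) = -10 + (9*(26/37) - 572*√962/4107) = -10 + (234/37 - 572*√962/4107) = -136/37 - 572*√962/4107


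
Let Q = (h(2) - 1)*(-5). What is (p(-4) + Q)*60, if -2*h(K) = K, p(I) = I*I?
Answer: 1560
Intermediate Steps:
p(I) = I²
h(K) = -K/2
Q = 10 (Q = (-½*2 - 1)*(-5) = (-1 - 1)*(-5) = -2*(-5) = 10)
(p(-4) + Q)*60 = ((-4)² + 10)*60 = (16 + 10)*60 = 26*60 = 1560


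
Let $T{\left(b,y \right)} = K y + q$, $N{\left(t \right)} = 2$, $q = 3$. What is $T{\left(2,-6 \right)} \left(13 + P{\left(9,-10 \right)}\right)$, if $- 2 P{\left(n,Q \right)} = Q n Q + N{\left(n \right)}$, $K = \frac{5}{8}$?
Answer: $\frac{657}{2} \approx 328.5$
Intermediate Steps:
$K = \frac{5}{8}$ ($K = 5 \cdot \frac{1}{8} = \frac{5}{8} \approx 0.625$)
$T{\left(b,y \right)} = 3 + \frac{5 y}{8}$ ($T{\left(b,y \right)} = \frac{5 y}{8} + 3 = 3 + \frac{5 y}{8}$)
$P{\left(n,Q \right)} = -1 - \frac{n Q^{2}}{2}$ ($P{\left(n,Q \right)} = - \frac{Q n Q + 2}{2} = - \frac{n Q^{2} + 2}{2} = - \frac{2 + n Q^{2}}{2} = -1 - \frac{n Q^{2}}{2}$)
$T{\left(2,-6 \right)} \left(13 + P{\left(9,-10 \right)}\right) = \left(3 + \frac{5}{8} \left(-6\right)\right) \left(13 - \left(1 + \frac{9 \left(-10\right)^{2}}{2}\right)\right) = \left(3 - \frac{15}{4}\right) \left(13 - \left(1 + \frac{9}{2} \cdot 100\right)\right) = - \frac{3 \left(13 - 451\right)}{4} = \left(- \frac{3}{4}\right) \left(-438\right) = \frac{657}{2}$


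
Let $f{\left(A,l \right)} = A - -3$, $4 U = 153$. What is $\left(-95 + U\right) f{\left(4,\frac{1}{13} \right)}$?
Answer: $- \frac{1589}{4} \approx -397.25$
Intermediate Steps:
$U = \frac{153}{4}$ ($U = \frac{1}{4} \cdot 153 = \frac{153}{4} \approx 38.25$)
$f{\left(A,l \right)} = 3 + A$ ($f{\left(A,l \right)} = A + 3 = 3 + A$)
$\left(-95 + U\right) f{\left(4,\frac{1}{13} \right)} = \left(-95 + \frac{153}{4}\right) \left(3 + 4\right) = \left(- \frac{227}{4}\right) 7 = - \frac{1589}{4}$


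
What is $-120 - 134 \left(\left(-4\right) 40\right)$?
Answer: $21320$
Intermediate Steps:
$-120 - 134 \left(\left(-4\right) 40\right) = -120 - -21440 = -120 + 21440 = 21320$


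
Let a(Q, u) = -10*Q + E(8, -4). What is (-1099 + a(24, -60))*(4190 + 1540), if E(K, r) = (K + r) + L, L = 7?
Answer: -7609440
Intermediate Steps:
E(K, r) = 7 + K + r (E(K, r) = (K + r) + 7 = 7 + K + r)
a(Q, u) = 11 - 10*Q (a(Q, u) = -10*Q + (7 + 8 - 4) = -10*Q + 11 = 11 - 10*Q)
(-1099 + a(24, -60))*(4190 + 1540) = (-1099 + (11 - 10*24))*(4190 + 1540) = (-1099 + (11 - 240))*5730 = (-1099 - 229)*5730 = -1328*5730 = -7609440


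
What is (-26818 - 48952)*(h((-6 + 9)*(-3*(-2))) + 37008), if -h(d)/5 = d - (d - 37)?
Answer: -2790078710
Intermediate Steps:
h(d) = -185 (h(d) = -5*(d - (d - 37)) = -5*(d - (-37 + d)) = -5*(d + (37 - d)) = -5*37 = -185)
(-26818 - 48952)*(h((-6 + 9)*(-3*(-2))) + 37008) = (-26818 - 48952)*(-185 + 37008) = -75770*36823 = -2790078710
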